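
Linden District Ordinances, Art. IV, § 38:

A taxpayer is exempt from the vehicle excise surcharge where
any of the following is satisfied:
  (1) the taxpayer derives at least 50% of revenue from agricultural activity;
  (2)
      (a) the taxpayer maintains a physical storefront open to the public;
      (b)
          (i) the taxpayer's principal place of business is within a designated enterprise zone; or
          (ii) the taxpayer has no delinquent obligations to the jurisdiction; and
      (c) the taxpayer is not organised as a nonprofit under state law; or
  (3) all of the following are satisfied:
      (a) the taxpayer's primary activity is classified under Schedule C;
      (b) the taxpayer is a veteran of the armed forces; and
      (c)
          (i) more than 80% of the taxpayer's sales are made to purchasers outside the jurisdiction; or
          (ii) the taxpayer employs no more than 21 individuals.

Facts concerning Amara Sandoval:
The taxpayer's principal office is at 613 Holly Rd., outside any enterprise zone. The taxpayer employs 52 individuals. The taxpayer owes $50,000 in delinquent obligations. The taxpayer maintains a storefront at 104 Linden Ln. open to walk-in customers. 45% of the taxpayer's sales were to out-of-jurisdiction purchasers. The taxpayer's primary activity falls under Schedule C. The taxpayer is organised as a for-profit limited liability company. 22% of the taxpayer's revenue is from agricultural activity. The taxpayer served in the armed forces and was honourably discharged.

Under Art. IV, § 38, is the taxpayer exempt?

No — not exempt.

(1) ≥50% agricultural — not satisfied.
(a) has storefront — holds.
(i) in enterprise zone — not satisfied.
(ii) no delinquency — fails.
So (b) is not satisfied (F OR F).
(c) not (nonprofit) — satisfied.
So (2) is not satisfied (T AND F AND T).
(a) Schedule C activity — met.
(b) veteran — met.
(i) >80% out-of-jur. sales — not met.
(ii) ≤ 21 employees — not satisfied.
So (c) is not satisfied (F OR F).
(3): T AND T AND F → false.
Overall: F OR F OR F → false.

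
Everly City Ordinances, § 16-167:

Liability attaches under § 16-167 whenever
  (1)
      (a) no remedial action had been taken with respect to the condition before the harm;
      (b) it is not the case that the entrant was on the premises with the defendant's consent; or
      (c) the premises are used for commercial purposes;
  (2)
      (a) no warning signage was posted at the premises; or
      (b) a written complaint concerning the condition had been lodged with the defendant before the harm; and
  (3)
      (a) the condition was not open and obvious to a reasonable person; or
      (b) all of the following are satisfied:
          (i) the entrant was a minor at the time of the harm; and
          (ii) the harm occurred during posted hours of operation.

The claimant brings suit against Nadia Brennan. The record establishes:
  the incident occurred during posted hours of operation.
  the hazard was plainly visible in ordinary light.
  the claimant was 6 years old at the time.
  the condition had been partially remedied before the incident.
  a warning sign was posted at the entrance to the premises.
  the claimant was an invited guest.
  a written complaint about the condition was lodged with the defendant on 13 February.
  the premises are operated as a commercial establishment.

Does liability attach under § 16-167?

Yes — liable.

(a) no remedial action — fails.
(b) not (consent to enter) — not satisfied.
(c) commercial use — satisfied.
(1): F OR F OR T → true.
(a) no signage posted — not met.
(b) complaint lodged — holds.
(2): F OR T → true.
(a) not open/obvious — not met.
(i) entrant a minor — holds.
(ii) during posted hours — holds.
So (b) is satisfied (T AND T).
So (3) is satisfied (F OR T).
Overall = T AND T AND T = true.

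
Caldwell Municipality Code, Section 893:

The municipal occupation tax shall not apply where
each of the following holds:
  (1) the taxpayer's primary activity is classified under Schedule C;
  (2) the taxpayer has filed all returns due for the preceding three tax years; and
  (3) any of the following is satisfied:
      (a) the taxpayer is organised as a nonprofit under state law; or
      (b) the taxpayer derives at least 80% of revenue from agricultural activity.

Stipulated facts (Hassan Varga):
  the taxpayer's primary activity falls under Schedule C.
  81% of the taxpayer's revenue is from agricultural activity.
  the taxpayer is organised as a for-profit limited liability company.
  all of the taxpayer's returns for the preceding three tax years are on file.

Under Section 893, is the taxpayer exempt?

Yes — exempt.

(1) Schedule C activity — holds.
(2) returns current — holds.
(a) nonprofit — not satisfied.
(b) ≥80% agricultural — satisfied.
(3) = F OR T = true.
Overall = T AND T AND T = true.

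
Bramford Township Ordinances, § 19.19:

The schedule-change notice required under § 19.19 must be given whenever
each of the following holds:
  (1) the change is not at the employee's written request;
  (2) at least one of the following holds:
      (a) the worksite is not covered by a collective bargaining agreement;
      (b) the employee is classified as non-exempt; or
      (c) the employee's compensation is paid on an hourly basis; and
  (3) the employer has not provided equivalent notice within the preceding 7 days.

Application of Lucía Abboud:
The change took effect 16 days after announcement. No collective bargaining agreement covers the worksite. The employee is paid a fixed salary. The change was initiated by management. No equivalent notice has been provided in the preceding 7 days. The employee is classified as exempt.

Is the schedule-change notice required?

(1) not employee-requested — satisfied.
(a) no CBA — holds.
(b) non-exempt — fails.
(c) hourly-paid — not satisfied.
So (2) is satisfied (T OR F OR F).
(3) no recent notice — holds.
Overall: T AND T AND T → true.

Yes — required.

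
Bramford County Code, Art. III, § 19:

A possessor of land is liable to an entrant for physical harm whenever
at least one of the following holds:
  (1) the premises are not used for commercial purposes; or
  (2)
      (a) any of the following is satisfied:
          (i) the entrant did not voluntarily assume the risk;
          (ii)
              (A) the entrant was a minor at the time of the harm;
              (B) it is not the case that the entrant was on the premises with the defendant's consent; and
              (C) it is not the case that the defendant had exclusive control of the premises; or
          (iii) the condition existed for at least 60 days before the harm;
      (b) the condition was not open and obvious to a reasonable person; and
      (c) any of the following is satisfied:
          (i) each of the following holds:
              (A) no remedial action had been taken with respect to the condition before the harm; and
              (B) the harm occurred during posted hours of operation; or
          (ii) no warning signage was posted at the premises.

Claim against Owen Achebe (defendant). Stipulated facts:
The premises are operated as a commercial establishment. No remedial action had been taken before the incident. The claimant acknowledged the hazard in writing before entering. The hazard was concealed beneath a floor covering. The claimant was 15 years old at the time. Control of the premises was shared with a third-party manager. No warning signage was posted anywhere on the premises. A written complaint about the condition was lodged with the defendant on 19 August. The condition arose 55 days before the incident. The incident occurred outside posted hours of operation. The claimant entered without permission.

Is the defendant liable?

Yes — liable.

(1) not (commercial use) — fails.
(i) no assumed risk — not satisfied.
(A) entrant a minor — met.
(B) not (consent to enter) — satisfied.
(C) not (exclusive control) — satisfied.
(ii): T AND T AND T → true.
(iii) condition ≥60 days old — fails.
So (a) is satisfied (F OR T OR F).
(b) not open/obvious — met.
(A) no remedial action — met.
(B) during posted hours — fails.
So (i) is not satisfied (T AND F).
(ii) no signage posted — satisfied.
(c) = F OR T = true.
So (2) is satisfied (T AND T AND T).
So Overall is satisfied (F OR T).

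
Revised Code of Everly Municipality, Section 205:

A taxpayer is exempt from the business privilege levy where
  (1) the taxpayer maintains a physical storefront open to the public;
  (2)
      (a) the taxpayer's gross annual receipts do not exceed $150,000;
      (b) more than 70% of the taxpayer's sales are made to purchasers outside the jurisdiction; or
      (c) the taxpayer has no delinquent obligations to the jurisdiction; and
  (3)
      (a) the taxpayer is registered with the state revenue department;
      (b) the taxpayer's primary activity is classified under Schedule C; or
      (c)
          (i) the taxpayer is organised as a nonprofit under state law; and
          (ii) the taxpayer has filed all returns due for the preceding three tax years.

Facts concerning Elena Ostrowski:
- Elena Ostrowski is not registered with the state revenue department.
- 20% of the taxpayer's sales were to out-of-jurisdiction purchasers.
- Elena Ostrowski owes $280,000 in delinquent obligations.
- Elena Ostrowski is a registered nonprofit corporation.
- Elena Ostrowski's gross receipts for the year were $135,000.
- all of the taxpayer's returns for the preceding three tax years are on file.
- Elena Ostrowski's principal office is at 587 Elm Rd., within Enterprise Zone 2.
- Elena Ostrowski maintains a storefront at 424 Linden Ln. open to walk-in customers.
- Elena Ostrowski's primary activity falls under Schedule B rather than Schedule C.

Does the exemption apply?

(1) has storefront — met.
(a) receipts ≤ $150,000 — holds.
(b) >70% out-of-jur. sales — fails.
(c) no delinquency — not satisfied.
(2): T OR F OR F → true.
(a) state-registered — fails.
(b) Schedule C activity — fails.
(i) nonprofit — holds.
(ii) returns current — holds.
(c) = T AND T = true.
(3) = F OR F OR T = true.
So Overall is satisfied (T AND T AND T).

Yes — exempt.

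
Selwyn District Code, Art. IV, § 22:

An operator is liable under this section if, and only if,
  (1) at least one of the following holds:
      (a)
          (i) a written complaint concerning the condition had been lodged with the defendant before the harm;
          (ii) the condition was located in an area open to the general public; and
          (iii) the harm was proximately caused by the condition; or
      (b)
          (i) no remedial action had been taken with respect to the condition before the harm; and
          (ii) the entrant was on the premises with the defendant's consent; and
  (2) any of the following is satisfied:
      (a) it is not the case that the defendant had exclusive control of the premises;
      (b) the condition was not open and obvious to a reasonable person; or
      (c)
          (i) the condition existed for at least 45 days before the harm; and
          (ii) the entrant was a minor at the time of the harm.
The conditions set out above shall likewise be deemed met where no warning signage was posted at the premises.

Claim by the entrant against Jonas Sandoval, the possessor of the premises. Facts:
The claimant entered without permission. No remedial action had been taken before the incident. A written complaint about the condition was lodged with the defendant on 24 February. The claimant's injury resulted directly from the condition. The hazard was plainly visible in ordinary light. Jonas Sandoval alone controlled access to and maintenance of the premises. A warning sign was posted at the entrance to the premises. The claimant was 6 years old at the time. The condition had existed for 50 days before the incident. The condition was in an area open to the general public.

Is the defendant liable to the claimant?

(i) complaint lodged — met.
(ii) public area — holds.
(iii) proximate cause — met.
(a): T AND T AND T → true.
(i) no remedial action — met.
(ii) consent to enter — not met.
(b): T AND F → false.
(1): T OR F → true.
(a) not (exclusive control) — not met.
(b) not open/obvious — not satisfied.
(i) condition ≥45 days old — holds.
(ii) entrant a minor — holds.
So (c) is satisfied (T AND T).
So (2) is satisfied (F OR F OR T).
Overall: T AND T → true.
Exception (no signage posted) — not satisfied.
Result: main true OR exception false → true.

Yes — liable.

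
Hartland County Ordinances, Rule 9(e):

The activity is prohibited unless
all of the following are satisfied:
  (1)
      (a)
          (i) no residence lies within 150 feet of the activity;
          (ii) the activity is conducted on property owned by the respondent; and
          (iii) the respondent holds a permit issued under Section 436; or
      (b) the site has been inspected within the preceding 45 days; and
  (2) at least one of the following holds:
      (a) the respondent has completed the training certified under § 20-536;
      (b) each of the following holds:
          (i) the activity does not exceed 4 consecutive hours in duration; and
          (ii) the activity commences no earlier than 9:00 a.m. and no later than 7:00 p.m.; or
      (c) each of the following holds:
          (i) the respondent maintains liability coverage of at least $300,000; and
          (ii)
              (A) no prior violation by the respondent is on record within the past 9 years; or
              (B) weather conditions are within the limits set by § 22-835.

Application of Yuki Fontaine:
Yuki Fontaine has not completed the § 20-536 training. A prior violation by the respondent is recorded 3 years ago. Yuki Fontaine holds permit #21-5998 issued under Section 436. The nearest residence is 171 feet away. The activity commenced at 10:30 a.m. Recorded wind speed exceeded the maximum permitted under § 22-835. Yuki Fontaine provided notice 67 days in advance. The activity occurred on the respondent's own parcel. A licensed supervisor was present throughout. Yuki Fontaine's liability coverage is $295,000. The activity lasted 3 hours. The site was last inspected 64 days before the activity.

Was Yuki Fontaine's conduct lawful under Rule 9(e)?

(i) no residence in 150 ft — met.
(ii) own property — satisfied.
(iii) holds permit — met.
(a): T AND T AND T → true.
(b) site inspected — fails.
(1): T OR F → true.
(a) training certified — not satisfied.
(i) ≤ 4 hrs duration — holds.
(ii) start within hours — holds.
So (b) is satisfied (T AND T).
(i) coverage ≥ $300,000 — not met.
(A) no prior violation — fails.
(B) weather ok — not met.
(ii) = F OR F = false.
(c): F AND F → false.
So (2) is satisfied (F OR T OR F).
So Overall is satisfied (T AND T).

Yes — lawful.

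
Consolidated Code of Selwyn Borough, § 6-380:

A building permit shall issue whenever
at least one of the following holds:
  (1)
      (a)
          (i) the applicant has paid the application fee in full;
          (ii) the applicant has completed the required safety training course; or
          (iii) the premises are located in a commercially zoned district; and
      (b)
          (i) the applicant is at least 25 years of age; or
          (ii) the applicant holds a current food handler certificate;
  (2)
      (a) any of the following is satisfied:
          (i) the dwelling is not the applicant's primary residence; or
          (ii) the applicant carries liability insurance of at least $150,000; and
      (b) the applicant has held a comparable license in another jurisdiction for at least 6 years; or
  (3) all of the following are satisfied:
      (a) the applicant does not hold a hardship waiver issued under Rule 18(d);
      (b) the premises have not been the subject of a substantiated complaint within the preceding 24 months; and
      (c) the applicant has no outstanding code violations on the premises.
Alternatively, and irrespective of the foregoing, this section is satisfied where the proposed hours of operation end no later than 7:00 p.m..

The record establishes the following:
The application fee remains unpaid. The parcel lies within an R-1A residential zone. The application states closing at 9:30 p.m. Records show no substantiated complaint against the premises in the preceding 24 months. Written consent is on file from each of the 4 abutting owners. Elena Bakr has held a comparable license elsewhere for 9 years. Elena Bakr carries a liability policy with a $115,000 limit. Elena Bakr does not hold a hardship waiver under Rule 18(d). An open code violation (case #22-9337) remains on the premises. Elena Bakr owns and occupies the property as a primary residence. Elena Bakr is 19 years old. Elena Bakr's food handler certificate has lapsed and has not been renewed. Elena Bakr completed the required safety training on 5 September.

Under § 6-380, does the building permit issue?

(i) fee paid — not satisfied.
(ii) safety training — holds.
(iii) commercially zoned — not met.
(a) = F OR T OR F = true.
(i) age ≥ 25 — not met.
(ii) food handler cert. — not met.
So (b) is not satisfied (F OR F).
(1) = T AND F = false.
(i) not (primary residence) — not satisfied.
(ii) insurance ≥ $150,000 — not met.
So (a) is not satisfied (F OR F).
(b) prior license ≥ 6 yr — satisfied.
(2) = F AND T = false.
(a) not (hardship waiver) — holds.
(b) no complaint in 24 mo. — met.
(c) no code violations — fails.
(3) = T AND T AND F = false.
Overall: F OR F OR F → false.
Exception (closes by 7 p.m.) — not satisfied.
Result: main false OR exception false → false.

No — denied.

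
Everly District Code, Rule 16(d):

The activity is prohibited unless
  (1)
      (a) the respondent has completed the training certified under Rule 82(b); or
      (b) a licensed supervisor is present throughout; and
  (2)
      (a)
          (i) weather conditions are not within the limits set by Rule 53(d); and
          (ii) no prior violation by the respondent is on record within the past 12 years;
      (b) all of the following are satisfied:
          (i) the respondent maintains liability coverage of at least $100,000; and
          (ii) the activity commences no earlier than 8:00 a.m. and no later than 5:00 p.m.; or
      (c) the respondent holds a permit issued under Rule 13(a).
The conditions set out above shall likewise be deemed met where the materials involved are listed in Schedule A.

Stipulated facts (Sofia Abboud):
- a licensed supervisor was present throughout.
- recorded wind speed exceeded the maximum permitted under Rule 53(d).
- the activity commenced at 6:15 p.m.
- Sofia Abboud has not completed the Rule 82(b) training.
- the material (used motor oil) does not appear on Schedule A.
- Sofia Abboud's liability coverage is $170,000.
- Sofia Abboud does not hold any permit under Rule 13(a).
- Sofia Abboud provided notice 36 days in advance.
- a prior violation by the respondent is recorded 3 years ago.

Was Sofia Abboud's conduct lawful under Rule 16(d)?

No — unlawful.

(a) training certified — fails.
(b) supervisor present — holds.
(1) = F OR T = true.
(i) not (weather ok) — satisfied.
(ii) no prior violation — fails.
So (a) is not satisfied (T AND F).
(i) coverage ≥ $100,000 — satisfied.
(ii) start within hours — fails.
So (b) is not satisfied (T AND F).
(c) holds permit — not satisfied.
(2) = F OR F OR F = false.
Overall: T AND F → false.
Exception (Schedule A material) — not satisfied.
Result: main false OR exception false → false.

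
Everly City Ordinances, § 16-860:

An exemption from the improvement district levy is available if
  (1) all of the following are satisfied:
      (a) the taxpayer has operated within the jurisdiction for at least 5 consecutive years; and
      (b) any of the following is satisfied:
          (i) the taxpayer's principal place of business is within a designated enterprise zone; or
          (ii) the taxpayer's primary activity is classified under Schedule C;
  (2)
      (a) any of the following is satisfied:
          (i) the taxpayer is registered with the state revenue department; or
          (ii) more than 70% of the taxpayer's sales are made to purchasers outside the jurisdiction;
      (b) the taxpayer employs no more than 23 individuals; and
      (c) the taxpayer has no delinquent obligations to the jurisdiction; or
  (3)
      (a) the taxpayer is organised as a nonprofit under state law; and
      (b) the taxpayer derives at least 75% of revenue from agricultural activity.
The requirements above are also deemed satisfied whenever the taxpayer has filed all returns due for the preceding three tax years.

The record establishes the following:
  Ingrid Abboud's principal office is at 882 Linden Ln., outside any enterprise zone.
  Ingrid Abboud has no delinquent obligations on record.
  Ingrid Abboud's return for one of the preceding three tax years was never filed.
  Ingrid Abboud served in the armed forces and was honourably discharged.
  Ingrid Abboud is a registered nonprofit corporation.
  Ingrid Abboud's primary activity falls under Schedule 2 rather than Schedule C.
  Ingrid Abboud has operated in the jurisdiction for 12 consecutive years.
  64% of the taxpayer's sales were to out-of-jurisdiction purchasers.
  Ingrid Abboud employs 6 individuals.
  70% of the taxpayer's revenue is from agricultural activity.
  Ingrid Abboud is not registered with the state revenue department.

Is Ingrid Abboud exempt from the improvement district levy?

(a) ≥ 5 yrs in jurisdiction — holds.
(i) in enterprise zone — fails.
(ii) Schedule C activity — not met.
So (b) is not satisfied (F OR F).
(1): T AND F → false.
(i) state-registered — not satisfied.
(ii) >70% out-of-jur. sales — not met.
So (a) is not satisfied (F OR F).
(b) ≤ 23 employees — holds.
(c) no delinquency — satisfied.
(2): F AND T AND T → false.
(a) nonprofit — holds.
(b) ≥75% agricultural — not satisfied.
So (3) is not satisfied (T AND F).
Overall: F OR F OR F → false.
Exception (returns current) — not satisfied.
Result: main false OR exception false → false.

No — not exempt.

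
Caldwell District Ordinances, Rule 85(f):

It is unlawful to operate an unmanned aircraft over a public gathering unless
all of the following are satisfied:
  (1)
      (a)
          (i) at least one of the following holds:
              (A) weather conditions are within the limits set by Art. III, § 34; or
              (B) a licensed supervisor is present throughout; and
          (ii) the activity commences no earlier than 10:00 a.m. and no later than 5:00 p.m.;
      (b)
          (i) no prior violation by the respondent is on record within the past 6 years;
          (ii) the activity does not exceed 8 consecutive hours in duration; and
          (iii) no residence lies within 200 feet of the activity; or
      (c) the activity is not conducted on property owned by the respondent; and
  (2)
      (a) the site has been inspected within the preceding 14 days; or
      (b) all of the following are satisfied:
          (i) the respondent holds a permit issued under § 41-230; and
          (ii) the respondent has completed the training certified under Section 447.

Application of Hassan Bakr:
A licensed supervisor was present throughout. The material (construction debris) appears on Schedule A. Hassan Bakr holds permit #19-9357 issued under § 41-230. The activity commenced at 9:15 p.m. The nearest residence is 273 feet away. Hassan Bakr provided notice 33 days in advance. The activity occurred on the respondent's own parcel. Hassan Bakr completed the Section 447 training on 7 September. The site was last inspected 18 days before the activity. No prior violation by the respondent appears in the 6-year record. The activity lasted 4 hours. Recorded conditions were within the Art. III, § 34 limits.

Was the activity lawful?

Yes — lawful.

(A) weather ok — holds.
(B) supervisor present — met.
So (i) is satisfied (T OR T).
(ii) start within hours — not met.
(a) = T AND F = false.
(i) no prior violation — holds.
(ii) ≤ 8 hrs duration — holds.
(iii) no residence in 200 ft — holds.
So (b) is satisfied (T AND T AND T).
(c) not (own property) — not met.
(1) = F OR T OR F = true.
(a) site inspected — not satisfied.
(i) holds permit — satisfied.
(ii) training certified — holds.
(b): T AND T → true.
(2) = F OR T = true.
Overall: T AND T → true.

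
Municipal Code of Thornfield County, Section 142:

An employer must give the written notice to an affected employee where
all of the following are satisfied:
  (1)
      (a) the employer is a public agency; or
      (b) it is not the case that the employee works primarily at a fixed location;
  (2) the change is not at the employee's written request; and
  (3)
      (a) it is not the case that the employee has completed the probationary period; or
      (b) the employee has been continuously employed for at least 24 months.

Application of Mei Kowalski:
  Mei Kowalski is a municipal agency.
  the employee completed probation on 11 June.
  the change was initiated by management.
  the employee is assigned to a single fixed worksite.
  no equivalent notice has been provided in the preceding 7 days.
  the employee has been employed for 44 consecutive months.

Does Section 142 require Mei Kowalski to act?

Yes — required.

(a) public agency — satisfied.
(b) not (fixed location) — not satisfied.
(1): T OR F → true.
(2) not employee-requested — satisfied.
(a) not (past probation) — not satisfied.
(b) tenure ≥ 24 mo. — satisfied.
(3) = F OR T = true.
So Overall is satisfied (T AND T AND T).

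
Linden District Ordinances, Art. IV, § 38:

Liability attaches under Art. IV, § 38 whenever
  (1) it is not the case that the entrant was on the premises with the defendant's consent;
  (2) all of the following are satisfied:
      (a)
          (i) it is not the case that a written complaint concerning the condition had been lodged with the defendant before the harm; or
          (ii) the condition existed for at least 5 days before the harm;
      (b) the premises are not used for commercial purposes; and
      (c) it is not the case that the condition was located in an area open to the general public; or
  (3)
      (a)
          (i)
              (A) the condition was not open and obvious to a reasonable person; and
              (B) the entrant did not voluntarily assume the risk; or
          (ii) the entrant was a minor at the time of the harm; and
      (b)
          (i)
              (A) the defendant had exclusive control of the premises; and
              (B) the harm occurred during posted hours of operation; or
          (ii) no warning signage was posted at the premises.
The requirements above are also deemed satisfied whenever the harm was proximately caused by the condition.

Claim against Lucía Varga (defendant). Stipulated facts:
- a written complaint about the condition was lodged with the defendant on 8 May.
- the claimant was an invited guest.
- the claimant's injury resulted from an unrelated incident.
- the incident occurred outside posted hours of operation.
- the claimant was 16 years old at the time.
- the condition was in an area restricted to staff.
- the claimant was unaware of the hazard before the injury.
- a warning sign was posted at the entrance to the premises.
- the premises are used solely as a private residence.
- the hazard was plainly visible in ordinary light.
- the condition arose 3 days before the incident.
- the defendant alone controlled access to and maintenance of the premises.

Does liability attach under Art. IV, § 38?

(1) not (consent to enter) — not met.
(i) not (complaint lodged) — not satisfied.
(ii) condition ≥5 days old — not satisfied.
(a) = F OR F = false.
(b) not (commercial use) — satisfied.
(c) not (public area) — met.
So (2) is not satisfied (F AND T AND T).
(A) not open/obvious — not satisfied.
(B) no assumed risk — met.
(i): F AND T → false.
(ii) entrant a minor — satisfied.
(a): F OR T → true.
(A) exclusive control — met.
(B) during posted hours — not satisfied.
So (i) is not satisfied (T AND F).
(ii) no signage posted — not satisfied.
So (b) is not satisfied (F OR F).
So (3) is not satisfied (T AND F).
So Overall is not satisfied (F OR F OR F).
Exception (proximate cause) — not satisfied.
Result: main false OR exception false → false.

No — not liable.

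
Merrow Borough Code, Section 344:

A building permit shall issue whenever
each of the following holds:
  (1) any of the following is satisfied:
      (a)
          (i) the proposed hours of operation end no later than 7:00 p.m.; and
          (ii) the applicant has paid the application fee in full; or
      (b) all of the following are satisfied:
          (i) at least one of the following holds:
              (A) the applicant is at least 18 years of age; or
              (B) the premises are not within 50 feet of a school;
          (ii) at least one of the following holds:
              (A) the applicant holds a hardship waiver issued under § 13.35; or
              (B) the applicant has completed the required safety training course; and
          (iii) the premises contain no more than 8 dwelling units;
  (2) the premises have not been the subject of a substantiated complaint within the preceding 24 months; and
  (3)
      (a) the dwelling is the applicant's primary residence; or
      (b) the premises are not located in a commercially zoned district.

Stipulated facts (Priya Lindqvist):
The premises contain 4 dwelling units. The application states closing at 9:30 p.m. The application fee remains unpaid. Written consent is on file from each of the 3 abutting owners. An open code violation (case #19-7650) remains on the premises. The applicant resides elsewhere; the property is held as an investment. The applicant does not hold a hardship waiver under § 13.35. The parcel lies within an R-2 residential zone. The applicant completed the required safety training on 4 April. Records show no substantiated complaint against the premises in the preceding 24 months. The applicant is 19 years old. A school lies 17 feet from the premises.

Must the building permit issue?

Yes — granted.

(i) closes by 7 p.m. — not satisfied.
(ii) fee paid — not met.
So (a) is not satisfied (F AND F).
(A) age ≥ 18 — holds.
(B) ≥50 ft from school — not satisfied.
(i) = T OR F = true.
(A) hardship waiver — not met.
(B) safety training — met.
So (ii) is satisfied (F OR T).
(iii) ≤ 8 units — satisfied.
So (b) is satisfied (T AND T AND T).
(1) = F OR T = true.
(2) no complaint in 24 mo. — satisfied.
(a) primary residence — not met.
(b) not (commercially zoned) — satisfied.
(3): F OR T → true.
Overall = T AND T AND T = true.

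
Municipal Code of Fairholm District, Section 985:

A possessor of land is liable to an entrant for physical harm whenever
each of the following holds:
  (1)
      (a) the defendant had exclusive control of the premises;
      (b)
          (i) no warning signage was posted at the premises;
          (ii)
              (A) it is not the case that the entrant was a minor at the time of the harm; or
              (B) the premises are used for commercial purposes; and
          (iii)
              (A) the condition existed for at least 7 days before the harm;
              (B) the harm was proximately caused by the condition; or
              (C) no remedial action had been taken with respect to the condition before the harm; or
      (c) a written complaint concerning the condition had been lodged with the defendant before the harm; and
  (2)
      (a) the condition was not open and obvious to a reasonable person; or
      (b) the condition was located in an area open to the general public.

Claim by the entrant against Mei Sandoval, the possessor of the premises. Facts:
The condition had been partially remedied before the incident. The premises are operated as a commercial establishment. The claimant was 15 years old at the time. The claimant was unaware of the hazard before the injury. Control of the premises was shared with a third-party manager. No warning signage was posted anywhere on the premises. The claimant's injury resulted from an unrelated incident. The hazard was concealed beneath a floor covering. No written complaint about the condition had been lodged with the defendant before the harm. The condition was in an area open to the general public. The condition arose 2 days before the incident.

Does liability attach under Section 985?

(a) exclusive control — not met.
(i) no signage posted — satisfied.
(A) not (entrant a minor) — fails.
(B) commercial use — holds.
(ii) = F OR T = true.
(A) condition ≥7 days old — not satisfied.
(B) proximate cause — not met.
(C) no remedial action — not satisfied.
So (iii) is not satisfied (F OR F OR F).
So (b) is not satisfied (T AND T AND F).
(c) complaint lodged — not met.
(1): F OR F OR F → false.
(a) not open/obvious — satisfied.
(b) public area — satisfied.
So (2) is satisfied (T OR T).
Overall = F AND T = false.

No — not liable.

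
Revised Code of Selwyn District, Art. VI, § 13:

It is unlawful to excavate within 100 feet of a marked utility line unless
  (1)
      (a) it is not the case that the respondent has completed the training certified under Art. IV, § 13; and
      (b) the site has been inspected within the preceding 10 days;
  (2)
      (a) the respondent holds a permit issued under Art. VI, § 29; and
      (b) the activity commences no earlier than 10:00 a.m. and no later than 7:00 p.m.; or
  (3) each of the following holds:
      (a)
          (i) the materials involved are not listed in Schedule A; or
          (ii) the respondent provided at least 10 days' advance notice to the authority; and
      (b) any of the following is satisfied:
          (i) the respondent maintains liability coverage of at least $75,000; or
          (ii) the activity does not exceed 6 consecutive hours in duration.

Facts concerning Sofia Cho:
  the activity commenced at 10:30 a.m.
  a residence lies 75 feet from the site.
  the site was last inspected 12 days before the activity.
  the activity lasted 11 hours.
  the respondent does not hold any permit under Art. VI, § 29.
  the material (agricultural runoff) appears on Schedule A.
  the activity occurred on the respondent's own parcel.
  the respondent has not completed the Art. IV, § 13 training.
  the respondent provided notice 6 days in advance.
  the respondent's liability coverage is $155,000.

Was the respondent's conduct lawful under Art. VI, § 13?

No — unlawful.

(a) not (training certified) — met.
(b) site inspected — not satisfied.
(1): T AND F → false.
(a) holds permit — not satisfied.
(b) start within hours — holds.
(2): F AND T → false.
(i) not (Schedule A material) — not satisfied.
(ii) ≥10 days' notice — not met.
(a): F OR F → false.
(i) coverage ≥ $75,000 — satisfied.
(ii) ≤ 6 hrs duration — not satisfied.
(b): T OR F → true.
So (3) is not satisfied (F AND T).
So Overall is not satisfied (F OR F OR F).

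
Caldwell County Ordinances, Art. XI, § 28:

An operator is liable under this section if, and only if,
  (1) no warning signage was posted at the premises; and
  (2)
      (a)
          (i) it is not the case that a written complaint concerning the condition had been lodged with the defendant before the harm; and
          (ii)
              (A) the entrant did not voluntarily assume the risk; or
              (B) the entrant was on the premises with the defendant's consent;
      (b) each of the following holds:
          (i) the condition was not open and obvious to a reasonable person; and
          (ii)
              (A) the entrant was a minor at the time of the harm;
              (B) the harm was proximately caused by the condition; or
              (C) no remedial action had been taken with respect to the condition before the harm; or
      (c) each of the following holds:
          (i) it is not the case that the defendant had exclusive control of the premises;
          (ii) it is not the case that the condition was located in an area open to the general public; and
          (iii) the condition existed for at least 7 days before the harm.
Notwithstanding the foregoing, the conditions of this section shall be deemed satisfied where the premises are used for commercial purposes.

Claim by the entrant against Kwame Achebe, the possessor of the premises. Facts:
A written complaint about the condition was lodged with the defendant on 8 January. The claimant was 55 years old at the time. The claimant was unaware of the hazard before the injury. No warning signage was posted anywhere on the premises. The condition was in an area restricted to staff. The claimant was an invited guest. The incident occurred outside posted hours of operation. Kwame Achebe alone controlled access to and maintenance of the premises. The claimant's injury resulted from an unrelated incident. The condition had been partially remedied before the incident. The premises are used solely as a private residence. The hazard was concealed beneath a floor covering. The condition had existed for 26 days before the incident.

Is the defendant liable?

No — not liable.

(1) no signage posted — met.
(i) not (complaint lodged) — not met.
(A) no assumed risk — met.
(B) consent to enter — met.
(ii) = T OR T = true.
So (a) is not satisfied (F AND T).
(i) not open/obvious — holds.
(A) entrant a minor — fails.
(B) proximate cause — fails.
(C) no remedial action — fails.
(ii) = F OR F OR F = false.
So (b) is not satisfied (T AND F).
(i) not (exclusive control) — not met.
(ii) not (public area) — holds.
(iii) condition ≥7 days old — satisfied.
(c) = F AND T AND T = false.
(2) = F OR F OR F = false.
Overall: T AND F → false.
Exception (commercial use) — not satisfied.
Result: main false OR exception false → false.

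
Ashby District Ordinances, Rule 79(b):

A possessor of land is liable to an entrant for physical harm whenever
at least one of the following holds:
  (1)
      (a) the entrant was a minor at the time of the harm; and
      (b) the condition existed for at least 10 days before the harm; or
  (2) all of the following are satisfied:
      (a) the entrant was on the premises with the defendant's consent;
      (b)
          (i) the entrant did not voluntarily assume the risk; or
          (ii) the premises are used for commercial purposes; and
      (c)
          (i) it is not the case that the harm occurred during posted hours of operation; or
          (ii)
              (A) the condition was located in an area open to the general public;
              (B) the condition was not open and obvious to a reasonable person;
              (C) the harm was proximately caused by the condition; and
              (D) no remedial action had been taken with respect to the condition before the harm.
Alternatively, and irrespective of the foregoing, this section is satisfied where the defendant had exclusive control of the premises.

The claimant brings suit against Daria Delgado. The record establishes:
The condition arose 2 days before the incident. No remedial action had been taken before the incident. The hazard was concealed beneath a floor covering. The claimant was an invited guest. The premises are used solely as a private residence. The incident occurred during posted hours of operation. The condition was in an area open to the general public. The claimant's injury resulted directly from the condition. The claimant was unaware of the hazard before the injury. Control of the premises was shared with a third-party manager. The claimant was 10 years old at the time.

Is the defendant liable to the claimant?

Yes — liable.

(a) entrant a minor — met.
(b) condition ≥10 days old — not met.
So (1) is not satisfied (T AND F).
(a) consent to enter — met.
(i) no assumed risk — holds.
(ii) commercial use — not satisfied.
(b) = T OR F = true.
(i) not (during posted hours) — not satisfied.
(A) public area — satisfied.
(B) not open/obvious — holds.
(C) proximate cause — met.
(D) no remedial action — satisfied.
(ii): T AND T AND T AND T → true.
(c): F OR T → true.
(2): T AND T AND T → true.
So Overall is satisfied (F OR T).
Exception (exclusive control) — not satisfied.
Result: main true OR exception false → true.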